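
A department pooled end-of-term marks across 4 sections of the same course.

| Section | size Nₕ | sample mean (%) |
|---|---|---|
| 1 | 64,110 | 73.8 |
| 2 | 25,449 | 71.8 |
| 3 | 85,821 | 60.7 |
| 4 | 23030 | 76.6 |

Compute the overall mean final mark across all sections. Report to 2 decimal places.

x̄_st = (Σ Nₕx̄ₕ) / (Σ Nₕ) = (64110·73.8 + 25449·71.8 + 85821·60.7 + 23030·76.6) / 198410
= 13531988.9 / 198410 = 68.2022... → 68.20.

68.20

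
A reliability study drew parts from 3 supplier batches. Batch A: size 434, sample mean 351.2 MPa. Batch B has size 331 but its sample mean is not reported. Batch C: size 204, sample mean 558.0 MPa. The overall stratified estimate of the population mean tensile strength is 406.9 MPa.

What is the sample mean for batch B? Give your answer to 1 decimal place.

386.8

N = 434 + 331 + 204 = 969.
Overall total = μ·N = 406.9·969 = 394286.1.
Subtract the known strata: 434·351.2 + 204·558.0 = 266252.8.
Remaining total for batch B: 394286.1 − 266252.8 = 128033.3.
Divide by its size: 128033.3 / 331 = 386.808... → 386.8.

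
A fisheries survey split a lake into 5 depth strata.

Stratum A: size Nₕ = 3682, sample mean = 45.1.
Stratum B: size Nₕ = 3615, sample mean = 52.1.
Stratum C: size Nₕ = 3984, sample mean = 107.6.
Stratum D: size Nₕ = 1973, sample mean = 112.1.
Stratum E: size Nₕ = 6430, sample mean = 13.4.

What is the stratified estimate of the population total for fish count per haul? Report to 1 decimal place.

1090413.4

A: 3682·45.1 = 166058.2
B: 3615·52.1 = 188341.5
C: 3984·107.6 = 428678.4
D: 1973·112.1 = 221173.3
E: 6430·13.4 = 86162
τ̂ = Σ Nₕx̄ₕ = 1090413.4.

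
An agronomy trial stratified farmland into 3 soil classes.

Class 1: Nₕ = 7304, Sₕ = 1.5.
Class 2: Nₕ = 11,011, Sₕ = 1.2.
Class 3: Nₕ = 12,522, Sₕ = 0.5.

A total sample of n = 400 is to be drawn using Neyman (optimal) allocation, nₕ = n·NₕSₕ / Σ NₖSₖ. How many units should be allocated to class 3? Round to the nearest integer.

82

Σ NₕSₕ = 7304·1.5 + 11011·1.2 + 12522·0.5 = 30430.2.
Share for 3: 6261/30430.2 = 0.20575.
n_3 = 400 × 0.20575 = 82.300... → 82.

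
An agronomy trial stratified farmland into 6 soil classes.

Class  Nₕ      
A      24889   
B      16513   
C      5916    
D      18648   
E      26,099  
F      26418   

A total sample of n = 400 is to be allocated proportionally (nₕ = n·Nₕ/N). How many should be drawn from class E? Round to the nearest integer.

Share of class E = 26099/118483 = 0.22028.
Allocate 400 × 0.22028 = 88.111... → 88.

88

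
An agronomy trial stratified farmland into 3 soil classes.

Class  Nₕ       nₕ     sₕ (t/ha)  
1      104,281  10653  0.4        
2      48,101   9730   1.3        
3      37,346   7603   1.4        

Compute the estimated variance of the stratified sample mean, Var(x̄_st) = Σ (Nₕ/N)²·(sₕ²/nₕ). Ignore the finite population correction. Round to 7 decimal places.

N = 189728; Wₕ = Nₕ/N.
class 1: (104281/189728)²·0.4²/10653 = 0.0000045373
class 2: (48101/189728)²·1.3²/9730 = 0.0000111640
class 3: (37346/189728)²·1.4²/7603 = 0.0000099884
Sum = 0.0000256897 → 0.0000257.

0.0000257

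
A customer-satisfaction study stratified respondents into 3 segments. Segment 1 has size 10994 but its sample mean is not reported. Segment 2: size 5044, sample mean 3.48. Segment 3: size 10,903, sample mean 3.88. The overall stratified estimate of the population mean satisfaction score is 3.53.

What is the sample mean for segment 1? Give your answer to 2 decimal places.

N = 10994 + 5044 + 10903 = 26941.
Overall total = μ·N = 3.53·26941 = 95101.73.
Subtract the known strata: 5044·3.48 + 10903·3.88 = 59856.76.
Remaining total for segment 1: 95101.73 − 59856.76 = 35244.97.
Divide by its size: 35244.97 / 10994 = 3.2058... → 3.21.

3.21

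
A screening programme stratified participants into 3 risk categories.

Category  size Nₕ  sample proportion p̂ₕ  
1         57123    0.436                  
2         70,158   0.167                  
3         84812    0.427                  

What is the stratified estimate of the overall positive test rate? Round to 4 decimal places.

N = 57123 + 70158 + 84812 = 212093.
Overall proportion = Σ (Nₕ/N)·p̂ₕ.
Σ Nₕp̂ₕ = 24905.628 + 11716.386 + 36214.724 = 72836.738.
72836.738 / 212093 = 0.343419... → 0.3434.

0.3434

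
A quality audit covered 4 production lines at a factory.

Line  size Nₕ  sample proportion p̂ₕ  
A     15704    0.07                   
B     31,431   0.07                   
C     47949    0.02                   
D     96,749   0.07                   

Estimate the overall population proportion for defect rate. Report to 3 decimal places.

N = 15704 + 31431 + 47949 + 96749 = 191833.
Overall proportion = Σ (Nₕ/N)·p̂ₕ.
Σ Nₕp̂ₕ = 1099.28 + 2200.17 + 958.98 + 6772.43 = 11030.86.
11030.86 / 191833 = 0.05750... → 0.058.

0.058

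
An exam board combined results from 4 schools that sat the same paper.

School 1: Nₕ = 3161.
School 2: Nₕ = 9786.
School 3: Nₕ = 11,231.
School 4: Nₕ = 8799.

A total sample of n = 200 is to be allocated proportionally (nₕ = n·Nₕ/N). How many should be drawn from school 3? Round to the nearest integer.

Share of school 3 = 11231/32977 = 0.34057.
Allocate 200 × 0.34057 = 68.114... → 68.

68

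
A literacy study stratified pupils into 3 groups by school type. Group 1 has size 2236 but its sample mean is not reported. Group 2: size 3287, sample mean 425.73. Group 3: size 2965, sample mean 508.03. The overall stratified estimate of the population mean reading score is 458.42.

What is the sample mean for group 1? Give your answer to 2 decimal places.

440.69

Σ Nₕx̄ₕ = N·μ, so 2236·x̄_1 = 8488·458.42 − (3287·425.73 + 2965·508.03).
= 3891068.96 − 2905683.46 = 985385.5.
x̄_1 = 985385.5 / 2236 = 440.6912... → 440.69.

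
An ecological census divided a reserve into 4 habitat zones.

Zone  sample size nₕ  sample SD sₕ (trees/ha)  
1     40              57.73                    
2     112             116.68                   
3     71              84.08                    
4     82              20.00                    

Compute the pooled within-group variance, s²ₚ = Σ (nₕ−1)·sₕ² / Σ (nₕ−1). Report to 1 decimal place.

7204.0

Degrees of freedom: 39 + 111 + 70 + 81 = 301.
Σ(nₕ−1)sₕ² = 39·3332.7529 + 111·13614.2224 + 70·7069.4464 + 81·400 = 2168417.2975.
s²ₚ = 2168417.2975 / 301 = 7204.044... → 7204.0.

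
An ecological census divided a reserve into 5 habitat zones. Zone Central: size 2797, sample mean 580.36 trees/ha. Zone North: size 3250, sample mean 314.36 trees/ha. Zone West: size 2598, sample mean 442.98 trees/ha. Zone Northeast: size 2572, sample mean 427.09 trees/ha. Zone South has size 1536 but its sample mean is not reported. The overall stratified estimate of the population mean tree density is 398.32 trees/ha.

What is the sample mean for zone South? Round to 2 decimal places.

120.77

Σ Nₕx̄ₕ = N·μ, so 1536·x̄_South = 12753·398.32 − (2797·580.36 + 3250·314.36 + 2598·442.98 + 2572·427.09).
= 5079774.96 − 4894274.44 = 185500.52.
x̄_South = 185500.52 / 1536 = 120.7686... → 120.77.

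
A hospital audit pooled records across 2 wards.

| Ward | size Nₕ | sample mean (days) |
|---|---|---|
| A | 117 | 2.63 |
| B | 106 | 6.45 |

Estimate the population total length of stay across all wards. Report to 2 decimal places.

A: 117·2.63 = 307.71
B: 106·6.45 = 683.7
τ̂ = Σ Nₕx̄ₕ = 991.41.

991.41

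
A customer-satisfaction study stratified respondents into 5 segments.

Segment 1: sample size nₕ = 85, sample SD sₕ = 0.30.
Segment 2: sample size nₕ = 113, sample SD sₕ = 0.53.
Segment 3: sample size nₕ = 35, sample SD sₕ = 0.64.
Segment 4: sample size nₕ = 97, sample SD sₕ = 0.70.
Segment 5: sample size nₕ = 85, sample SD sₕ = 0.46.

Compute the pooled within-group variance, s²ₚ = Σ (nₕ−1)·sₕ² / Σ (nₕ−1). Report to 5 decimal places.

Degrees of freedom: 84 + 112 + 34 + 96 + 84 = 410.
Σ(nₕ−1)sₕ² = 84·0.09 + 112·0.2809 + 34·0.4096 + 96·0.49 + 84·0.2116 = 117.7616.
s²ₚ = 117.7616 / 410 = 0.2872234... → 0.28722.

0.28722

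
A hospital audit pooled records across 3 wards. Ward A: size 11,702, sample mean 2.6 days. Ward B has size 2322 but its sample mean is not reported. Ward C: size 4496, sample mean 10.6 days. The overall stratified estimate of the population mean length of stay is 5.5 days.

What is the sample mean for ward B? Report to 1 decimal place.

Σ Nₕx̄ₕ = N·μ, so 2322·x̄_B = 18520·5.5 − (11702·2.6 + 4496·10.6).
= 101860 − 78082.8 = 23777.2.
x̄_B = 23777.2 / 2322 = 10.240... → 10.2.

10.2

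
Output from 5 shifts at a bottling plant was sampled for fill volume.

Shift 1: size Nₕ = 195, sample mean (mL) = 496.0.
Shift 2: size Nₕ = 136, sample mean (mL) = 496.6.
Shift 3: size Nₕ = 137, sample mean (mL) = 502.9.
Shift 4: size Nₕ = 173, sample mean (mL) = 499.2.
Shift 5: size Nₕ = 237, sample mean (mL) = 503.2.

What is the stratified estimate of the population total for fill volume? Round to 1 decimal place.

438774.9

Population total = Σ Nₕ·x̄ₕ (each stratum's size times its mean).
195·496.0 + 136·496.6 + 137·502.9 + 173·499.2 + 237·503.2 = 96720 + 67537.6 + 68897.3 + 86361.6 + 119258.4 = 438774.9.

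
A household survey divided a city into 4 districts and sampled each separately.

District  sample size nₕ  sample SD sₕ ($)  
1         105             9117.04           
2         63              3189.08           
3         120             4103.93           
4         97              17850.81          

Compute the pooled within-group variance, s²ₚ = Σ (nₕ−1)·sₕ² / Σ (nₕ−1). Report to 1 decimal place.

109894594.9

1: (105−1)·9117.04² = 104·83120418.3616 = 8644523509.6064
2: (63−1)·3189.08² = 62·10170231.2464 = 630554337.2768
3: (120−1)·4103.93² = 119·16842241.4449 = 2004226731.9431
4: (97−1)·17850.81² = 96·318651417.6561 = 30590536094.9856
Numerator = 41869840673.8119; denominator = Σ(nₕ−1) = 381.
s²ₚ = 41869840673.8119/381 = 109894594.944... → 109894594.9.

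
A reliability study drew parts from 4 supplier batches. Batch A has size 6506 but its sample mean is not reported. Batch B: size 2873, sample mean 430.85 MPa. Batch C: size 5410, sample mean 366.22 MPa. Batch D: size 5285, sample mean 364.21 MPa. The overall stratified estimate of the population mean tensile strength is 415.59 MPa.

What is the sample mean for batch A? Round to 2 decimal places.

N = 6506 + 2873 + 5410 + 5285 = 20074.
Overall total = μ·N = 415.59·20074 = 8342553.66.
Subtract the known strata: 2873·430.85 + 5410·366.22 + 5285·364.21 = 5143932.1.
Remaining total for batch A: 8342553.66 − 5143932.1 = 3198621.56.
Divide by its size: 3198621.56 / 6506 = 491.6418... → 491.64.

491.64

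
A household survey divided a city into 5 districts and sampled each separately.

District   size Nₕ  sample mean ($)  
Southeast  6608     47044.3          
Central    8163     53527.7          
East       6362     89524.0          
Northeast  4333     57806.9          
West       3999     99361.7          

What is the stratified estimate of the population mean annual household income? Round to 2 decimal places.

N = 29465; weights Wₕ = Nₕ/N = (0.2243, 0.2770, 0.2159, 0.1471, 0.1357).
x̄_st = Σ Wₕ·x̄ₕ = 0.2243·47044.3 + 0.2770·53527.7 + 0.2159·89524.0 + 0.1471·57806.9 + 0.1357·99361.7 ≈ 66695.8009...
→ 66695.80.

66695.80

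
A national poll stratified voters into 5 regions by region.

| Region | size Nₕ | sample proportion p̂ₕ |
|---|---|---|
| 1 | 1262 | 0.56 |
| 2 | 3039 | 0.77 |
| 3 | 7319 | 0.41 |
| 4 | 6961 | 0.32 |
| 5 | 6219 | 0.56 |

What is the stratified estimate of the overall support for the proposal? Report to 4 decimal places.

Wₕ = Nₕ/N with N = 24800: 0.0509, 0.1225, 0.2951, 0.2807, 0.2508.
p̂_st = 0.0509·0.56 + 0.1225·0.77 + 0.2951·0.41 + 0.2807·0.32 + 0.2508·0.56 ≈ 0.474101... → 0.4741.

0.4741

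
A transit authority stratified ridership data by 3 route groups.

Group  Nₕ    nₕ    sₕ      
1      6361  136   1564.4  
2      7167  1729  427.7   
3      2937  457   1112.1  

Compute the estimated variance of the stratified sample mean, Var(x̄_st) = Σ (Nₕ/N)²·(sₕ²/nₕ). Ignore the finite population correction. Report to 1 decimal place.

N = 16465. Term for each stratum: Wₕ²sₕ²/nₕ.
Var(x̄_st) = 2685.8641 + 20.0463 + 86.1105 = 2792.0208 → 2792.0.

2792.0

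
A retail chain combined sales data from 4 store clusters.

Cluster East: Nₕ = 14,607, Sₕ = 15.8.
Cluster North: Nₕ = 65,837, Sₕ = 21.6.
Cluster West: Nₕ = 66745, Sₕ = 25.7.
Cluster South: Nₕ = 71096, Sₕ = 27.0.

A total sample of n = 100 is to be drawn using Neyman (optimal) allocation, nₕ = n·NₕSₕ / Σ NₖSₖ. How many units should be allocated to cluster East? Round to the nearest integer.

Σ NₕSₕ = 14607·15.8 + 65837·21.6 + 66745·25.7 + 71096·27.0 = 5287808.3.
Share for East: 230790.6/5287808.3 = 0.04365.
n_East = 100 × 0.04365 = 4.365... → 4.

4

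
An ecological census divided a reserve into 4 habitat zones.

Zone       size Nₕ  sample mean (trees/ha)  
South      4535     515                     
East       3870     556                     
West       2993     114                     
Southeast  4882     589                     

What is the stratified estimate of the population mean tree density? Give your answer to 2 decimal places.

N = 16280; weights Wₕ = Nₕ/N = (0.2786, 0.2377, 0.1838, 0.2999).
x̄_st = Σ Wₕ·x̄ₕ = 0.2786·515 + 0.2377·556 + 0.1838·114 + 0.2999·589 ≈ 473.2153...
→ 473.22.

473.22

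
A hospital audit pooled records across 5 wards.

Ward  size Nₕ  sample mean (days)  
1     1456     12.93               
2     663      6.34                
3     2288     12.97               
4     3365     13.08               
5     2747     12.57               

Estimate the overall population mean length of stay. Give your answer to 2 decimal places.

12.48

x̄_st = (Σ Nₕx̄ₕ) / (Σ Nₕ) = (1456·12.93 + 663·6.34 + 2288·12.97 + 3365·13.08 + 2747·12.57) / 10519
= 131248.85 / 10519 = 12.4773... → 12.48.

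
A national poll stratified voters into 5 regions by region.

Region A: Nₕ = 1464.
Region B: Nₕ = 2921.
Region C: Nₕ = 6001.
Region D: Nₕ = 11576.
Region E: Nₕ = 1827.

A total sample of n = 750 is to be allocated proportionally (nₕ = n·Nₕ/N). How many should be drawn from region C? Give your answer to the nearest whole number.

N = 1464 + 2921 + 6001 + 11576 + 1827 = 23789.
n_C = 750·6001/23789 = 189.195... → 189.

189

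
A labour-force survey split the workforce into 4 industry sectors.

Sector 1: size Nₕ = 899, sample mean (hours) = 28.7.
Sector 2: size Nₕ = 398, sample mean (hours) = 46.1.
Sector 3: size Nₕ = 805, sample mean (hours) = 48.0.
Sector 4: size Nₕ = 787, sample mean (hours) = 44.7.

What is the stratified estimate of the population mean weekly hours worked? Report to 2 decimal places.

40.83

N = 899 + 398 + 805 + 787 = 2889.
Overall mean = Σ (Nₕ/N)·x̄ₕ — weight by population share, not a simple average.
Σ Nₕx̄ₕ = 899·28.7 + 398·46.1 + 805·48.0 + 787·44.7 = 25801.3 + 18347.8 + 38640 + 35178.9 = 117968.
Divide by N: 117968 / 2889 = 40.8335... → 40.83.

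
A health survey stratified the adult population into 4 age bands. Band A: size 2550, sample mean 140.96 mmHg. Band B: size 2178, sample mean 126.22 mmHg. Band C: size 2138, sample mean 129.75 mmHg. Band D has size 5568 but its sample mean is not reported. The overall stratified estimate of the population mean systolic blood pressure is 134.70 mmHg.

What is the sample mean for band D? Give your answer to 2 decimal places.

N = 2550 + 2178 + 2138 + 5568 = 12434.
Overall total = μ·N = 134.70·12434 = 1674859.8.
Subtract the known strata: 2550·140.96 + 2178·126.22 + 2138·129.75 = 911760.66.
Remaining total for band D: 1674859.8 − 911760.66 = 763099.14.
Divide by its size: 763099.14 / 5568 = 137.0509... → 137.05.

137.05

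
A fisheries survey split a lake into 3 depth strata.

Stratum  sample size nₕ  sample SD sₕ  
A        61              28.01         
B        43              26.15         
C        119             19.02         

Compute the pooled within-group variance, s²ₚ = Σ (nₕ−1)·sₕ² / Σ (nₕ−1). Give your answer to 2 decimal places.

A: (61−1)·28.01² = 60·784.5601 = 47073.606
B: (43−1)·26.15² = 42·683.8225 = 28720.545
C: (119−1)·19.02² = 118·361.7604 = 42687.7272
Numerator = 118481.8782; denominator = Σ(nₕ−1) = 220.
s²ₚ = 118481.8782/220 = 538.5540... → 538.55.

538.55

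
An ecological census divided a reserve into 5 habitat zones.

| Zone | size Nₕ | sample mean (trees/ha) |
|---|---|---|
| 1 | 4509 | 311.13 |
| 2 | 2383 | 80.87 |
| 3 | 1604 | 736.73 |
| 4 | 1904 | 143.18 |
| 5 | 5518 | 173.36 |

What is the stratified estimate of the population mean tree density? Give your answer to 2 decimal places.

x̄_st = (Σ Nₕx̄ₕ) / (Σ Nₕ) = (4509·311.13 + 2383·80.87 + 1604·736.73 + 1904·143.18 + 5518·173.36) / 15918
= 4006528.5 / 15918 = 251.6980... → 251.70.

251.70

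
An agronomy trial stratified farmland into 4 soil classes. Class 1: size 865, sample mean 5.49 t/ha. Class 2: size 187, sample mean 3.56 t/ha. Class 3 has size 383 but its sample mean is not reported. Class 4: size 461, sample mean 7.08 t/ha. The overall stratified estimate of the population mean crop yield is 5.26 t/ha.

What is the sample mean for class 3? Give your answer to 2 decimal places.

N = 865 + 187 + 383 + 461 = 1896.
Overall total = μ·N = 5.26·1896 = 9972.96.
Subtract the known strata: 865·5.49 + 187·3.56 + 461·7.08 = 8678.45.
Remaining total for class 3: 9972.96 − 8678.45 = 1294.51.
Divide by its size: 1294.51 / 383 = 3.3799... → 3.38.

3.38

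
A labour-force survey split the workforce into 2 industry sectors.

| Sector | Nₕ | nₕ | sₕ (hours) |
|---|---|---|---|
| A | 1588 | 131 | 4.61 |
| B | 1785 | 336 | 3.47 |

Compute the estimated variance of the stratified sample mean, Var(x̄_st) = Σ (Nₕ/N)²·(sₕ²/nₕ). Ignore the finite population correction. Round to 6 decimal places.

N = 3373. Term for each stratum: Wₕ²sₕ²/nₕ.
Var(x̄_st) = 0.035958277 + 0.010036064 = 0.045994341 → 0.045994.

0.045994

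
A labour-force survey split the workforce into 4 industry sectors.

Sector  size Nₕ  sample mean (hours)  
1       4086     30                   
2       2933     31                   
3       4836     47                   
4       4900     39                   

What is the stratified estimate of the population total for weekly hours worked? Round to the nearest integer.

Population total = Σ Nₕ·x̄ₕ (each stratum's size times its mean).
4086·30 + 2933·31 + 4836·47 + 4900·39 = 122580 + 90923 + 227292 + 191100 = 631895.

631895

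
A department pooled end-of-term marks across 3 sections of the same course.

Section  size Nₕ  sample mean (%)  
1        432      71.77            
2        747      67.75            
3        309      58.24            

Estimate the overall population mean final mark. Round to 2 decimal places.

N = 1488; weights Wₕ = Nₕ/N = (0.2903, 0.5020, 0.2077).
x̄_st = Σ Wₕ·x̄ₕ = 0.2903·71.77 + 0.5020·67.75 + 0.2077·58.24 ≈ 66.9422...
→ 66.94.

66.94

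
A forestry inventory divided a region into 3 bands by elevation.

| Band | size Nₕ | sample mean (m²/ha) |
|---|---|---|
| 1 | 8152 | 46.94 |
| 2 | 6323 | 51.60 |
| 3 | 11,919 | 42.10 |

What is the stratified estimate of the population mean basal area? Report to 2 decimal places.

N = 8152 + 6323 + 11919 = 26394.
Overall mean = Σ (Nₕ/N)·x̄ₕ — weight by population share, not a simple average.
Σ Nₕx̄ₕ = 8152·46.94 + 6323·51.60 + 11919·42.10 = 382654.88 + 326266.8 + 501789.9 = 1210711.58.
Divide by N: 1210711.58 / 26394 = 45.8707... → 45.87.

45.87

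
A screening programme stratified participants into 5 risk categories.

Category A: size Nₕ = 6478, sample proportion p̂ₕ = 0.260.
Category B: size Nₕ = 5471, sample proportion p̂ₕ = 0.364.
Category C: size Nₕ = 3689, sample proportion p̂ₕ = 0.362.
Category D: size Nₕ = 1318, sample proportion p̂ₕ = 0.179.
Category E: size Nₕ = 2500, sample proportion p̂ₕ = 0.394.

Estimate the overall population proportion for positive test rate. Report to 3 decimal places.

0.320

Wₕ = Nₕ/N with N = 19456: 0.3330, 0.2812, 0.1896, 0.0677, 0.1285.
p̂_st = 0.3330·0.260 + 0.2812·0.364 + 0.1896·0.362 + 0.0677·0.179 + 0.1285·0.394 ≈ 0.32032... → 0.320.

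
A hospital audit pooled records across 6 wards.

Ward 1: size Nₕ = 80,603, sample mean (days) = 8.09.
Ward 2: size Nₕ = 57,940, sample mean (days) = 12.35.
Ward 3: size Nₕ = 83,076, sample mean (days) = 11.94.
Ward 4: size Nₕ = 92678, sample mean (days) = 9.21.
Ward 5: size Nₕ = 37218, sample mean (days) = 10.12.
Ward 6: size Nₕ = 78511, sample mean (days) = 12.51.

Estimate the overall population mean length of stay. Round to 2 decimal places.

10.63

N = 430026; weights Wₕ = Nₕ/N = (0.1874, 0.1347, 0.1932, 0.2155, 0.0865, 0.1826).
x̄_st = Σ Wₕ·x̄ₕ = 0.1874·8.09 + 0.1347·12.35 + 0.1932·11.94 + 0.2155·9.21 + 0.0865·10.12 + 0.1826·12.51 ≈ 10.6318...
→ 10.63.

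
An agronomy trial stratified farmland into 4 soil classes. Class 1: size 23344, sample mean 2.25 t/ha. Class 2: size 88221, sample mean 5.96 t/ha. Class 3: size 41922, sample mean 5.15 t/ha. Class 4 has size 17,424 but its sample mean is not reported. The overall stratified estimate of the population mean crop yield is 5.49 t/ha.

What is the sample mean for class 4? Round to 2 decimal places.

N = 23344 + 88221 + 41922 + 17424 = 170911.
Overall total = μ·N = 5.49·170911 = 938301.39.
Subtract the known strata: 23344·2.25 + 88221·5.96 + 41922·5.15 = 794219.46.
Remaining total for class 4: 938301.39 − 794219.46 = 144081.93.
Divide by its size: 144081.93 / 17424 = 8.2692... → 8.27.

8.27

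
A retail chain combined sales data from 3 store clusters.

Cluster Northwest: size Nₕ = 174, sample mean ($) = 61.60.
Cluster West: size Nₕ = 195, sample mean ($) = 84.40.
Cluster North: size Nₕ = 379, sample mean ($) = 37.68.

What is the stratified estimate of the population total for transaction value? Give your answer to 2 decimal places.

Northwest: 174·61.60 = 10718.4
West: 195·84.40 = 16458
North: 379·37.68 = 14280.72
τ̂ = Σ Nₕx̄ₕ = 41457.12.

41457.12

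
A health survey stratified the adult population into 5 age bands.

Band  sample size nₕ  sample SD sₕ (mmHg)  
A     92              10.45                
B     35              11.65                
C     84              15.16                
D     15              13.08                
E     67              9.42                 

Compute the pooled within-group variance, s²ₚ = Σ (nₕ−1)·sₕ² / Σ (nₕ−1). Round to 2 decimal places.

145.41

Degrees of freedom: 91 + 34 + 83 + 14 + 66 = 288.
Σ(nₕ−1)sₕ² = 91·109.2025 + 34·135.7225 + 83·229.8256 + 14·171.0864 + 66·88.7364 = 41879.3293.
s²ₚ = 41879.3293 / 288 = 145.4143... → 145.41.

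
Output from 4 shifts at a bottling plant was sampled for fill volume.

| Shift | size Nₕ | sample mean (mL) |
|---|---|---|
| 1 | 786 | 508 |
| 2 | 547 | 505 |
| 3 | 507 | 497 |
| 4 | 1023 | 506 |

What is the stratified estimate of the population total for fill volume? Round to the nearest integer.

1: 786·508 = 399288
2: 547·505 = 276235
3: 507·497 = 251979
4: 1023·506 = 517638
τ̂ = Σ Nₕx̄ₕ = 1445140.

1445140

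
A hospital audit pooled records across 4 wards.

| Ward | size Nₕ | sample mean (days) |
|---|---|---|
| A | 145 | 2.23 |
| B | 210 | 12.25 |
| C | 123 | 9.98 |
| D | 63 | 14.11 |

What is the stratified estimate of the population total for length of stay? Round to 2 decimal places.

5012.32

Estimate total by summing Nₕ·x̄ₕ over strata.
145·2.23 + 210·12.25 + 123·9.98 + 63·14.11 = 323.35 + 2572.5 + 1227.54 + 888.93 = 5012.32.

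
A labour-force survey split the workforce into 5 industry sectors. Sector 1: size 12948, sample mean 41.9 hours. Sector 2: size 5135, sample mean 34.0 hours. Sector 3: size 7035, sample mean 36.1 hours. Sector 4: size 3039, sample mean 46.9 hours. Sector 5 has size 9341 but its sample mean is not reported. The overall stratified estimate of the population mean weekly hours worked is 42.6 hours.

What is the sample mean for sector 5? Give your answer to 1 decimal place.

51.8

N = 12948 + 5135 + 7035 + 3039 + 9341 = 37498.
Overall total = μ·N = 42.6·37498 = 1597414.8.
Subtract the known strata: 12948·41.9 + 5135·34.0 + 7035·36.1 + 3039·46.9 = 1113603.8.
Remaining total for sector 5: 1597414.8 − 1113603.8 = 483811.
Divide by its size: 483811 / 9341 = 51.794... → 51.8.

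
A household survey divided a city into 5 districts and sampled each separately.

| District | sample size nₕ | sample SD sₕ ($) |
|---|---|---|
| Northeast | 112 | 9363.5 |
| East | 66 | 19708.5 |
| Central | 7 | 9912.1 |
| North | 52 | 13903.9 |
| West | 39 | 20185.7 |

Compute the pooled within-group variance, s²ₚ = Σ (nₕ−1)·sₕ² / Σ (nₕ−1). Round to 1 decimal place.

Northeast: (112−1)·9363.5² = 111·87675132.25 = 9731939679.75
East: (66−1)·19708.5² = 65·388424972.25 = 25247623196.25
Central: (7−1)·9912.1² = 6·98249726.41 = 589498358.46
North: (52−1)·13903.9² = 51·193318435.21 = 9859240195.71
West: (39−1)·20185.7² = 38·407462484.49 = 15483574410.62
Numerator = 60911875840.79; denominator = Σ(nₕ−1) = 271.
s²ₚ = 60911875840.79/271 = 224767069.523... → 224767069.5.

224767069.5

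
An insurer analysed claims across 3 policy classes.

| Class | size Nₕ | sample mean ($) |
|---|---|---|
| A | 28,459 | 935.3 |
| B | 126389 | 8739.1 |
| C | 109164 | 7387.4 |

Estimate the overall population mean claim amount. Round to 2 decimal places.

N = 264012; weights Wₕ = Nₕ/N = (0.1078, 0.4787, 0.4135).
x̄_st = Σ Wₕ·x̄ₕ = 0.1078·935.3 + 0.4787·8739.1 + 0.4135·7387.4 ≈ 7338.9920...
→ 7338.99.

7338.99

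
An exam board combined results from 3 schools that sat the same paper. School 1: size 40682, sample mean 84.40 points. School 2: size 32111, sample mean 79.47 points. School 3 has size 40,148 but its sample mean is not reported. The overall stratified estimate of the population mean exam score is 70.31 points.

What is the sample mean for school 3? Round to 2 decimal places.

48.71

Σ Nₕx̄ₕ = N·μ, so 40148·x̄_3 = 112941·70.31 − (40682·84.40 + 32111·79.47).
= 7940881.71 − 5985421.97 = 1955459.74.
x̄_3 = 1955459.74 / 40148 = 48.7063... → 48.71.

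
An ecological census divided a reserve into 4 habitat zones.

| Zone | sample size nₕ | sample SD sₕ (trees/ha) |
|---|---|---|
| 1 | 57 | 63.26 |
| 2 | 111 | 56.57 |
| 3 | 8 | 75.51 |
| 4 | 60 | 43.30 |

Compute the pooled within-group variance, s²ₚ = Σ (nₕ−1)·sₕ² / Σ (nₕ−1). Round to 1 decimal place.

3132.1

1: (57−1)·63.26² = 56·4001.8276 = 224102.3456
2: (111−1)·56.57² = 110·3200.1649 = 352018.139
3: (8−1)·75.51² = 7·5701.7601 = 39912.3207
4: (60−1)·43.30² = 59·1874.89 = 110618.51
Numerator = 726651.3153; denominator = Σ(nₕ−1) = 232.
s²ₚ = 726651.3153/232 = 3132.118... → 3132.1.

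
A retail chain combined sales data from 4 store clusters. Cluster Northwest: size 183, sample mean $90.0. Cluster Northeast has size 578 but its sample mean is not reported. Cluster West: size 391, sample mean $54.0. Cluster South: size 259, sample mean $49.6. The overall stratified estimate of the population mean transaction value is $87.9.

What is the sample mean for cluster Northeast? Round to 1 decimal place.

127.3

Σ Nₕx̄ₕ = N·μ, so 578·x̄_Northeast = 1411·87.9 − (183·90.0 + 391·54.0 + 259·49.6).
= 124026.9 − 50430.4 = 73596.5.
x̄_Northeast = 73596.5 / 578 = 127.330... → 127.3.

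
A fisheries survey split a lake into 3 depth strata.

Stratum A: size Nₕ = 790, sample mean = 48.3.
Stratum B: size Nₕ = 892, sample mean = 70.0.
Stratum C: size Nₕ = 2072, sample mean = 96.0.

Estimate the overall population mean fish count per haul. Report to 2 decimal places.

79.78

N = 3754; weights Wₕ = Nₕ/N = (0.2104, 0.2376, 0.5519).
x̄_st = Σ Wₕ·x̄ₕ = 0.2104·48.3 + 0.2376·70.0 + 0.5519·96.0 ≈ 79.7840...
→ 79.78.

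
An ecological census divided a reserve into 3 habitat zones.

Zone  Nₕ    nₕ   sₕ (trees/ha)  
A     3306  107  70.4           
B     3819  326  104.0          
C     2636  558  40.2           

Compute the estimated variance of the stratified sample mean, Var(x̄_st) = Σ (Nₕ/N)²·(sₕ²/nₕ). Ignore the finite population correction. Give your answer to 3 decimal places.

10.603

N = 9761. Term for each stratum: Wₕ²sₕ²/nₕ.
Var(x̄_st) = 5.313475 + 5.078784 + 0.211213 = 10.603472 → 10.603.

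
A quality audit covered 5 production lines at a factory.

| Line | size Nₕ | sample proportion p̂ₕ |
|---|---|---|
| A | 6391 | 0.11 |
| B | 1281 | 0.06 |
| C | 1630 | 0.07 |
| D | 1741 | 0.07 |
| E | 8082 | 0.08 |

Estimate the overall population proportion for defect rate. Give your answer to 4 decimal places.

0.0869

N = 6391 + 1281 + 1630 + 1741 + 8082 = 19125.
Overall proportion = Σ (Nₕ/N)·p̂ₕ.
Σ Nₕp̂ₕ = 703.01 + 76.86 + 114.1 + 121.87 + 646.56 = 1662.4.
1662.4 / 19125 = 0.086923... → 0.0869.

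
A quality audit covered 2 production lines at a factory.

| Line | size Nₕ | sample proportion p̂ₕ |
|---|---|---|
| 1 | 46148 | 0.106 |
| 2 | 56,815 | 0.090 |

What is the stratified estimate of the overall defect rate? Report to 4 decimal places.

Wₕ = Nₕ/N with N = 102963: 0.4482, 0.5518.
p̂_st = 0.4482·0.106 + 0.5518·0.090 ≈ 0.097171... → 0.0972.

0.0972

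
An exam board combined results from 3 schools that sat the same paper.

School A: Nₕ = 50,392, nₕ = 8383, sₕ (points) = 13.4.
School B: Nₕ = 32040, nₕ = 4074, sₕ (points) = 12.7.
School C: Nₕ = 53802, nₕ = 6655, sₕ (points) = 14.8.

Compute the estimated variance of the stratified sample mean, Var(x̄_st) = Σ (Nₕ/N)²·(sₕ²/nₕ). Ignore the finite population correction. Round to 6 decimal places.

N = 136234; Wₕ = Nₕ/N.
school A: (50392/136234)²·13.4²/8383 = 0.002930639
school B: (32040/136234)²·12.7²/4074 = 0.002189780
school C: (53802/136234)²·14.8²/6655 = 0.005133354
Sum = 0.010253772 → 0.010254.

0.010254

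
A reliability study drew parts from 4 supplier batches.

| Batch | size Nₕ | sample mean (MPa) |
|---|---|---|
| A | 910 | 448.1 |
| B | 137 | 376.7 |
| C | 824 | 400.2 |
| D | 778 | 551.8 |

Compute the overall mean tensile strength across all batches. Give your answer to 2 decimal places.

x̄_st = (Σ Nₕx̄ₕ) / (Σ Nₕ) = (910·448.1 + 137·376.7 + 824·400.2 + 778·551.8) / 2649
= 1218444.1 / 2649 = 459.9638... → 459.96.

459.96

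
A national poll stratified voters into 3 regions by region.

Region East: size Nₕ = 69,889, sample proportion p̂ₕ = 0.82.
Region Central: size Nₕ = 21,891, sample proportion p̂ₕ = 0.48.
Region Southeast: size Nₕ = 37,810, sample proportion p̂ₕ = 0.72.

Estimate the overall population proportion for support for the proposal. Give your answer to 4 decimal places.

Wₕ = Nₕ/N with N = 129590: 0.5393, 0.1689, 0.2918.
p̂_st = 0.5393·0.82 + 0.1689·0.48 + 0.2918·0.72 ≈ 0.733389... → 0.7334.

0.7334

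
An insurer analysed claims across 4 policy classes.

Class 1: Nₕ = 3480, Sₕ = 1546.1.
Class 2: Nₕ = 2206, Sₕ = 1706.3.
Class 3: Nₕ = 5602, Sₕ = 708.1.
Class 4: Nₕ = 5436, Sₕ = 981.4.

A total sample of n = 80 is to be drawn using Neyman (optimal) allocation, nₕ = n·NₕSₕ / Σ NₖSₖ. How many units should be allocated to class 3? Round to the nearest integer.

17

Σ NₕSₕ = 3480·1546.1 + 2206·1706.3 + 5602·708.1 + 5436·981.4 = 18446192.4.
Share for 3: 3966776.2/18446192.4 = 0.21505.
n_3 = 80 × 0.21505 = 17.204... → 17.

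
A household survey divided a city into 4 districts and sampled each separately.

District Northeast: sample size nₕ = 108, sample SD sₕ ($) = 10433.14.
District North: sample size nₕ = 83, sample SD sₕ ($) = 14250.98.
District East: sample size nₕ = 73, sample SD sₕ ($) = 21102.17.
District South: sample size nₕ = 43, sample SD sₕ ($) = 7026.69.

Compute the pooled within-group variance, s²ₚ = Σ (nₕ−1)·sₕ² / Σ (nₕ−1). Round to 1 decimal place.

Degrees of freedom: 107 + 82 + 72 + 42 = 303.
Σ(nₕ−1)sₕ² = 107·108850410.2596 + 82·203090430.9604 + 72·445301578.7089 + 42·49374372.3561 = 62435846542.527.
s²ₚ = 62435846542.527 / 303 = 206058899.480... → 206058899.5.

206058899.5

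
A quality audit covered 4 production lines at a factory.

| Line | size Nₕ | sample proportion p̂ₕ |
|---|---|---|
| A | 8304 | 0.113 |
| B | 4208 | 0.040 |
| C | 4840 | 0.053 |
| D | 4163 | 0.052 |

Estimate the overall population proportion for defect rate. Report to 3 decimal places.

N = 8304 + 4208 + 4840 + 4163 = 21515.
Overall proportion = Σ (Nₕ/N)·p̂ₕ.
Σ Nₕp̂ₕ = 938.352 + 168.32 + 256.52 + 216.476 = 1579.668.
1579.668 / 21515 = 0.07342... → 0.073.

0.073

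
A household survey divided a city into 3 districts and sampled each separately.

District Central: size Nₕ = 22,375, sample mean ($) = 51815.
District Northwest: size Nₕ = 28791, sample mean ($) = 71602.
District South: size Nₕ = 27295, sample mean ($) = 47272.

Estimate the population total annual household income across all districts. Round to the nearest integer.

4511143047

Estimate total by summing Nₕ·x̄ₕ over strata.
22375·51815 + 28791·71602 + 27295·47272 = 1159360625 + 2061493182 + 1290289240 = 4511143047.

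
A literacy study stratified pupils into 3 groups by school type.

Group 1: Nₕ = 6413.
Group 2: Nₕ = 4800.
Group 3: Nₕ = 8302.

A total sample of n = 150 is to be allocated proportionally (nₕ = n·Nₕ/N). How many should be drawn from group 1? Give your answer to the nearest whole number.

49

Share of group 1 = 6413/19515 = 0.32862.
Allocate 150 × 0.32862 = 49.293... → 49.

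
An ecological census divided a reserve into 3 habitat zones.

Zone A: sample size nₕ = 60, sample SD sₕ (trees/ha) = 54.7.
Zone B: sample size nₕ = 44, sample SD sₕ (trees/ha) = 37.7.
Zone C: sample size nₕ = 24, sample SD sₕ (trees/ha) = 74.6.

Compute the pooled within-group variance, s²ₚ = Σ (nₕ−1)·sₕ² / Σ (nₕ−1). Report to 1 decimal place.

A: (60−1)·54.7² = 59·2992.09 = 176533.31
B: (44−1)·37.7² = 43·1421.29 = 61115.47
C: (24−1)·74.6² = 23·5565.16 = 127998.68
Numerator = 365647.46; denominator = Σ(nₕ−1) = 125.
s²ₚ = 365647.46/125 = 2925.180... → 2925.2.

2925.2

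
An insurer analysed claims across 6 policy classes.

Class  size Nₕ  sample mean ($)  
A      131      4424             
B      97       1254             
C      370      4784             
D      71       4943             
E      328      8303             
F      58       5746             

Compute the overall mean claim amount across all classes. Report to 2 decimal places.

N = 131 + 97 + 370 + 71 + 328 + 58 = 1055.
The stratified mean weights each stratum mean by its population share Nₕ/N.
Σ Nₕx̄ₕ = 131·4424 + 97·1254 + 370·4784 + 71·4943 + 328·8303 + 58·5746 = 579544 + 121638 + 1770080 + 350953 + 2723384 + 333268 = 5878867.
Divide by N: 5878867 / 1055 = 5572.3858... → 5572.39.

5572.39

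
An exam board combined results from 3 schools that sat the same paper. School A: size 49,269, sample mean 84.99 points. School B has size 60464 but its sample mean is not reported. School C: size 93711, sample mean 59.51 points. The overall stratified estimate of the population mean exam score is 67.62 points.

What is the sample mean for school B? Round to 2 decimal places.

66.04

Σ Nₕx̄ₕ = N·μ, so 60464·x̄_B = 203444·67.62 − (49269·84.99 + 93711·59.51).
= 13756883.28 − 9764113.92 = 3992769.36.
x̄_B = 3992769.36 / 60464 = 66.0355... → 66.04.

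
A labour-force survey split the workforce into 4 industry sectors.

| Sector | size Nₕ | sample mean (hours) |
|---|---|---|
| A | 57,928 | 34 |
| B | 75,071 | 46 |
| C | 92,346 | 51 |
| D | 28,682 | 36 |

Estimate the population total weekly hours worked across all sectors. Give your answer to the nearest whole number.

Population total = Σ Nₕ·x̄ₕ (each stratum's size times its mean).
57928·34 + 75071·46 + 92346·51 + 28682·36 = 1969552 + 3453266 + 4709646 + 1032552 = 11165016.

11165016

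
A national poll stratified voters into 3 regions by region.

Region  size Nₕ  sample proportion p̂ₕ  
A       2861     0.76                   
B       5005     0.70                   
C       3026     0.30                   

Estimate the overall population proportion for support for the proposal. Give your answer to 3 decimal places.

0.605

Wₕ = Nₕ/N with N = 10892: 0.2627, 0.4595, 0.2778.
p̂_st = 0.2627·0.76 + 0.4595·0.70 + 0.2778·0.30 ≈ 0.60463... → 0.605.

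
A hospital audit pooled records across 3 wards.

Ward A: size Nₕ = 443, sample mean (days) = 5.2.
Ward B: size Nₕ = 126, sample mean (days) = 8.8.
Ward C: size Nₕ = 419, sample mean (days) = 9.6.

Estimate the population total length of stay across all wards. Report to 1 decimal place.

7434.8

A: 443·5.2 = 2303.6
B: 126·8.8 = 1108.8
C: 419·9.6 = 4022.4
τ̂ = Σ Nₕx̄ₕ = 7434.8.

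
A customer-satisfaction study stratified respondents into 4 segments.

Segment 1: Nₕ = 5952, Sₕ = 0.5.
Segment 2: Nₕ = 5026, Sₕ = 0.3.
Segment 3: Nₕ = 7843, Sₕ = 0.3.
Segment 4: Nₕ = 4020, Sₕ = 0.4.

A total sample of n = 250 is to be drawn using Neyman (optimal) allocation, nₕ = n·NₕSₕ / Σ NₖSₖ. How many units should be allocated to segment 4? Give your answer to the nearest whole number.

48

1: NₕSₕ = 5952·0.5 = 2976
2: NₕSₕ = 5026·0.3 = 1507.8
3: NₕSₕ = 7843·0.3 = 2352.9
4: NₕSₕ = 4020·0.4 = 1608
Σ NₕSₕ = 8444.7.
n_4 = 250·1608/8444.7 = 47.604... → 48.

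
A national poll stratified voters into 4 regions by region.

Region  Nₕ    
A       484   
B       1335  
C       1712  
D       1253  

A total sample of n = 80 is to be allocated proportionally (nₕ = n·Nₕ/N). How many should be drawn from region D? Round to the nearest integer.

21

N = 484 + 1335 + 1712 + 1253 = 4784.
n_D = 80·1253/4784 = 20.953... → 21.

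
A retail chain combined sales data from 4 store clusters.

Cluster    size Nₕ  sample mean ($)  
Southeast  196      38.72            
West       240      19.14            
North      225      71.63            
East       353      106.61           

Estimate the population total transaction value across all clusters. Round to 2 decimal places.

Estimate total by summing Nₕ·x̄ₕ over strata.
196·38.72 + 240·19.14 + 225·71.63 + 353·106.61 = 7589.12 + 4593.6 + 16116.75 + 37633.33 = 65932.80.

65932.80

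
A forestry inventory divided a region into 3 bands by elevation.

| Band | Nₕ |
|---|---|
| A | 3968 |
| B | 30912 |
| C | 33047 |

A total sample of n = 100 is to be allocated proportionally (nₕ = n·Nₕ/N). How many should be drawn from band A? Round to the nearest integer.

6

N = 3968 + 30912 + 33047 = 67927.
n_A = 100·3968/67927 = 5.842... → 6.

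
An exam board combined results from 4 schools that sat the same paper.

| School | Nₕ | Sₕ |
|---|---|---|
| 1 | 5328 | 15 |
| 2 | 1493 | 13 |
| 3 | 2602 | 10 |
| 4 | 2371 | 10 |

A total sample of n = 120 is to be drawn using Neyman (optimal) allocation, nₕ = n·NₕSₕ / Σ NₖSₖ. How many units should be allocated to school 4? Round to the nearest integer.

19

1: NₕSₕ = 5328·15 = 79920
2: NₕSₕ = 1493·13 = 19409
3: NₕSₕ = 2602·10 = 26020
4: NₕSₕ = 2371·10 = 23710
Σ NₕSₕ = 149059.
n_4 = 120·23710/149059 = 19.088... → 19.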